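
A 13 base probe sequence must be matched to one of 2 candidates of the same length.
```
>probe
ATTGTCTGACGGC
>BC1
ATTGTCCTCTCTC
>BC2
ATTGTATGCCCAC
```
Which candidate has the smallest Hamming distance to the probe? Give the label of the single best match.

Hamming distances to probe — BC1: 6; BC2: 4.
Smallest is BC2 with 4 mismatches.

BC2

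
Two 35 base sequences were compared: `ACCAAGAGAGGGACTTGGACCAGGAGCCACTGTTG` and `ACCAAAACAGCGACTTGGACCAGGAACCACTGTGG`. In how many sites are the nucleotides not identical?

Mismatches (1-based): site 6: G→A; site 8: G→C; site 11: G→C; site 26: G→A; site 34: T→G.

5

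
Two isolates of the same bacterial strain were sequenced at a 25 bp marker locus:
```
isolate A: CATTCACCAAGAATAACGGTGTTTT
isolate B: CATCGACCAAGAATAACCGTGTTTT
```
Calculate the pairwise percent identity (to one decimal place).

88.0%

Mismatches at positions 4, 5, 18 (1-based): 3 of 25.
Identical positions: 22/25 = 88% → 88.0%.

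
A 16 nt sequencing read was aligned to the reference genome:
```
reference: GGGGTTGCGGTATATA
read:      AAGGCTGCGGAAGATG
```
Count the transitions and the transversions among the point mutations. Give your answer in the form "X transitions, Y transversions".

4 transitions, 2 transversions

Transitions (purine↔purine or pyrimidine↔pyrimidine): 1 G→A, 2 G→A, 5 T→C, 16 A→G.
Transversions (purine↔pyrimidine): 11 T→A, 13 T→G.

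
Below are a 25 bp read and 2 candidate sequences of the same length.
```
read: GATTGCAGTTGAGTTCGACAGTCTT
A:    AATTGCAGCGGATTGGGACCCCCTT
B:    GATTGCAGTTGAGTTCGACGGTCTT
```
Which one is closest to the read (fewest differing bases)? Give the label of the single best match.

B

A differs at 9 bases; B differs at 1 base. The closest is B.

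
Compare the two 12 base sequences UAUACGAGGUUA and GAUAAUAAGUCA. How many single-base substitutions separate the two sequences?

5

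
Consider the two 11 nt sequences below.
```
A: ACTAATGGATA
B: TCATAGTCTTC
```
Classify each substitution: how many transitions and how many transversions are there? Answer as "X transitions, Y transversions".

Transitions (purine↔purine or pyrimidine↔pyrimidine): none.
Transversions (purine↔pyrimidine): 1 A→T, 3 T→A, 4 A→T, 6 T→G, 7 G→T, 8 G→C, 9 A→T, 11 A→C.

0 transitions, 8 transversions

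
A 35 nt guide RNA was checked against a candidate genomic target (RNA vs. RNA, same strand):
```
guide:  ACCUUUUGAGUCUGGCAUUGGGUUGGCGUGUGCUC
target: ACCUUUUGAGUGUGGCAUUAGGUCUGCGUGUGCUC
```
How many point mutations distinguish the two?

4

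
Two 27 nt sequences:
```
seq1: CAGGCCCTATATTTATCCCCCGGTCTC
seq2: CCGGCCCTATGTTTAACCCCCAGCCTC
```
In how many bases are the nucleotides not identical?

The sequences differ at bases 2, 11, 16, 22, 24 (1-based) — 5 in total.

5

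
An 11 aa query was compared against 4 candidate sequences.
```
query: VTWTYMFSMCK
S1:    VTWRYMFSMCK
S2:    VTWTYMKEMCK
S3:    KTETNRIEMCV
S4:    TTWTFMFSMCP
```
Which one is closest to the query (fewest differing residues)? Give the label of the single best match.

S1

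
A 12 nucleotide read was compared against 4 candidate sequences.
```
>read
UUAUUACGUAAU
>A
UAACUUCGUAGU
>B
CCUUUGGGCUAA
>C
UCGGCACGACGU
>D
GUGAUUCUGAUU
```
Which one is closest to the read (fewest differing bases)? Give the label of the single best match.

A

Hamming distances to read — A: 4; B: 8; C: 7; D: 7.
Smallest is A with 4 mismatches.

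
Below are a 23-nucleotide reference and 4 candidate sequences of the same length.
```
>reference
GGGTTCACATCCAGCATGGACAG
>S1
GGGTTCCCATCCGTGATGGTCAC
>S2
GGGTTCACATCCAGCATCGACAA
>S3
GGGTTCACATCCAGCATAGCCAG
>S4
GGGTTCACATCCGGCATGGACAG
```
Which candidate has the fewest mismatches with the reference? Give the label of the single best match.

S4

S1 differs at 6 bases; S2 differs at 2 bases; S3 differs at 2 bases; S4 differs at 1 base. The closest is S4.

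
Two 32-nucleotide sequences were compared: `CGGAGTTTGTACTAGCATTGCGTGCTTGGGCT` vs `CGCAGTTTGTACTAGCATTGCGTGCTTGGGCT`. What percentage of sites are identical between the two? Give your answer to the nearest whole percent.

97%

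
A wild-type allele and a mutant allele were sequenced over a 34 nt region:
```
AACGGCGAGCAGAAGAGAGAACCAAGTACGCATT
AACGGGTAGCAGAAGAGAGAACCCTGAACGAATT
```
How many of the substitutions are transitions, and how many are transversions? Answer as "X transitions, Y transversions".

0 transitions, 6 transversions

Mismatches (1-based):
site 6: C→G (pyrimidine→purine, transversion)
site 7: G→T (purine→pyrimidine, transversion)
site 24: A→C (purine→pyrimidine, transversion)
site 25: A→T (purine→pyrimidine, transversion)
site 27: T→A (pyrimidine→purine, transversion)
site 31: C→A (pyrimidine→purine, transversion)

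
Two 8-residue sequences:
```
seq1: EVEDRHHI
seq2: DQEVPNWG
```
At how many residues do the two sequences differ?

Mismatches (1-based): residue 1: E→D; residue 2: V→Q; residue 4: D→V; residue 5: R→P; residue 6: H→N; residue 7: H→W; residue 8: I→G.

7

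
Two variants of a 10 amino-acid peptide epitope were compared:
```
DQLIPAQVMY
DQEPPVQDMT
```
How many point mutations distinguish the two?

The sequences differ at residues 3, 4, 6, 8, 10 (1-based) — 5 in total.

5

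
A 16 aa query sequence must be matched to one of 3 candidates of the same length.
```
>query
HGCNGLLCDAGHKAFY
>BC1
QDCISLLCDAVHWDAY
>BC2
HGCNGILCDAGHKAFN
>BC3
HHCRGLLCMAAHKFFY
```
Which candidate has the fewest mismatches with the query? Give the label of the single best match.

BC1 differs at 8 residues; BC2 differs at 2 residues; BC3 differs at 5 residues. The closest is BC2.

BC2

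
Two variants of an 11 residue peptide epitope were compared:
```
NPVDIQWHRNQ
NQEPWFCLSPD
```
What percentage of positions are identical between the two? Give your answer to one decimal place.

9.1%

Mismatches at positions 2, 3, 4, 5, 6, 7, 8, 9, 10, 11 (1-based): 10 of 11.
Identical positions: 1/11 = 9.091% → 9.1%.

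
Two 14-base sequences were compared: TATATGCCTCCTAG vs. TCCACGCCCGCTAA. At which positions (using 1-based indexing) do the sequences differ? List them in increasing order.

2, 3, 5, 9, 10, 14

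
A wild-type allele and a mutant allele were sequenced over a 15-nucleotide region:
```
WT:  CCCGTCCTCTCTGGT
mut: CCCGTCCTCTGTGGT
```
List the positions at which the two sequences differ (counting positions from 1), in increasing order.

Scanning 1-based: 11: C/G.

11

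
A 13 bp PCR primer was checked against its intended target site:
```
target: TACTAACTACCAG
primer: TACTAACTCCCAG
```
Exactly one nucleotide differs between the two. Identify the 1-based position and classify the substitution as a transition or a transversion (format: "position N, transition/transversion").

position 9, transversion

The sequences differ only at position 9: A→C (purine→pyrimidine), a transversion.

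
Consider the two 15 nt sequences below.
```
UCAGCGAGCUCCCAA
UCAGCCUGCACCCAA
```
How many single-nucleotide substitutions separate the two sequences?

Mismatches (1-based): position 6: G→C; position 7: A→U; position 10: U→A.

3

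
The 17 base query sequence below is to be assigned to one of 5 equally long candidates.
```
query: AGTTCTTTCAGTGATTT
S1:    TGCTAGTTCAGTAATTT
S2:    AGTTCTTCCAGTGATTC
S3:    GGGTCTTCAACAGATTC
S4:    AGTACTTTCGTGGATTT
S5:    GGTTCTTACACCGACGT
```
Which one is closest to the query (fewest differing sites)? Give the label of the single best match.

S2

S1 differs at 5 sites; S2 differs at 2 sites; S3 differs at 7 sites; S4 differs at 4 sites; S5 differs at 6 sites. The closest is S2.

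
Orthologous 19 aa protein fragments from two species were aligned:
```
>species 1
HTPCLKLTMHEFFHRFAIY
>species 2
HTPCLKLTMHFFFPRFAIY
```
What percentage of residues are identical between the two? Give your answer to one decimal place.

Mismatches at positions 11, 14 (1-based): 2 of 19.
Identical positions: 17/19 = 89.47% → 89.5%.

89.5%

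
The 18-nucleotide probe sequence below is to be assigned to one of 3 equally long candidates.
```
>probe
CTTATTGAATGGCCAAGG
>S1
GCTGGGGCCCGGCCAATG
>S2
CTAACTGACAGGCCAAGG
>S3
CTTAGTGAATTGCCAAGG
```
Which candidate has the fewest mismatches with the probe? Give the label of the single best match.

S3

S1 differs at 9 sites; S2 differs at 4 sites; S3 differs at 2 sites. The closest is S3.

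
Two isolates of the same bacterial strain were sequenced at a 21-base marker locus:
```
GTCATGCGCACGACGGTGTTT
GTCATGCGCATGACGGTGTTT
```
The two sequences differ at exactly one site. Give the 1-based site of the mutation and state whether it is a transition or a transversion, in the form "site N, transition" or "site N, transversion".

Site 11 changes C→T. C is a pyrimidine and T is a pyrimidine, so this is a transition.

site 11, transition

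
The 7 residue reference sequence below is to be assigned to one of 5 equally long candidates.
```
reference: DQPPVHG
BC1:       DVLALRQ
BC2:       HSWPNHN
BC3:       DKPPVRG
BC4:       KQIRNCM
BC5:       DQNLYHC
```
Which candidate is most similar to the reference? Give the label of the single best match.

BC3

Hamming distances to reference — BC1: 6; BC2: 5; BC3: 2; BC4: 6; BC5: 4.
Smallest is BC3 with 2 mismatches.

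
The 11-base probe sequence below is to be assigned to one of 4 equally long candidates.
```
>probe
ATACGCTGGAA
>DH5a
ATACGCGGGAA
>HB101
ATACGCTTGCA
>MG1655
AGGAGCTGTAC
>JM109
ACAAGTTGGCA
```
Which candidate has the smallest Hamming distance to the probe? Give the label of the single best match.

DH5a

DH5a differs at 1 site; HB101 differs at 2 sites; MG1655 differs at 5 sites; JM109 differs at 4 sites. The closest is DH5a.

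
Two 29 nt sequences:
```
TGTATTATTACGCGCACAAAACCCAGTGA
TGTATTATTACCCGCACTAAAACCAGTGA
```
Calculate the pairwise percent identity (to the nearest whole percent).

3 positions differ (12, 18, 22), so 26 of 29 match: 26/29 = 89.66%.

90%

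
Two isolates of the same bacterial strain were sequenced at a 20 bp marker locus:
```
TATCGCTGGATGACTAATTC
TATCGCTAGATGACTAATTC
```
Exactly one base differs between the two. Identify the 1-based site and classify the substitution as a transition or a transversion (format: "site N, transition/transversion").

Site 8 changes G→A. G is a purine and A is a purine, so this is a transition.

site 8, transition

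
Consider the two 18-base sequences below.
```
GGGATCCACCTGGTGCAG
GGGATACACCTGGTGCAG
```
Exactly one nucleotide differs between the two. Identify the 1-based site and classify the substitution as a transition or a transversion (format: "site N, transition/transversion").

site 6, transversion

Site 6 changes C→A. C is a pyrimidine and A is a purine, so this is a transversion.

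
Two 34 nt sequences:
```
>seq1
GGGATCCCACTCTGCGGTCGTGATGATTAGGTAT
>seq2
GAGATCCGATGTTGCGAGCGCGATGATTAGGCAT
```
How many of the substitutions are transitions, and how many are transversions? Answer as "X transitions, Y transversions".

Transitions (purine↔purine or pyrimidine↔pyrimidine): 2 G→A, 10 C→T, 12 C→T, 17 G→A, 21 T→C, 32 T→C.
Transversions (purine↔pyrimidine): 8 C→G, 11 T→G, 18 T→G.

6 transitions, 3 transversions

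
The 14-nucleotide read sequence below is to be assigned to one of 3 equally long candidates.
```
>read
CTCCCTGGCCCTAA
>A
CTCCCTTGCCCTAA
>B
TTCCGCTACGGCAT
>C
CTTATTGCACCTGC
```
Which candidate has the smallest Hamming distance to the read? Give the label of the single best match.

A

Hamming distances to read — A: 1; B: 9; C: 7.
Smallest is A with 1 mismatch.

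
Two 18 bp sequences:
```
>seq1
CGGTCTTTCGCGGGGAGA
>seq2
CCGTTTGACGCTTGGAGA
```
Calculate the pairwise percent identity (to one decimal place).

66.7%

Mismatches at positions 2, 5, 7, 8, 12, 13 (1-based): 6 of 18.
Identical positions: 12/18 = 66.67% → 66.7%.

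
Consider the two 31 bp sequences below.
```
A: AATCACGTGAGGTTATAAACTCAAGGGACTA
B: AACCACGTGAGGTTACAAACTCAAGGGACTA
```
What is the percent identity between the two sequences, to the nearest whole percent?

94%

2 positions differ (3, 16), so 29 of 31 match: 29/31 = 93.55%.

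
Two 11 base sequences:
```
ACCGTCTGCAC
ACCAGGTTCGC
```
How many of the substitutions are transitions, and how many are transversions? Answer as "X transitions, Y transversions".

2 transitions, 3 transversions

Mismatches (1-based):
position 4: G→A (purine→purine, transition)
position 5: T→G (pyrimidine→purine, transversion)
position 6: C→G (pyrimidine→purine, transversion)
position 8: G→T (purine→pyrimidine, transversion)
position 10: A→G (purine→purine, transition)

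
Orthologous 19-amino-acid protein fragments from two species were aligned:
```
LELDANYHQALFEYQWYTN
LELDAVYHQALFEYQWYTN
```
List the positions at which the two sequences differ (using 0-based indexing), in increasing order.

Scanning 0-based: 5: N/V.

5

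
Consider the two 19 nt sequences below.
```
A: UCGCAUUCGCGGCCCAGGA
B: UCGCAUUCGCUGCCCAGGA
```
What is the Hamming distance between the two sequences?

1

Mismatches (1-based): position 11: G→U.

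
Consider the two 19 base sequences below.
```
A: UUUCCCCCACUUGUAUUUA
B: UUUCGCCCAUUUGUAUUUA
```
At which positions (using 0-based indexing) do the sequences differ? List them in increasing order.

Differences at position 4 (C→G), position 9 (C→U).

4, 9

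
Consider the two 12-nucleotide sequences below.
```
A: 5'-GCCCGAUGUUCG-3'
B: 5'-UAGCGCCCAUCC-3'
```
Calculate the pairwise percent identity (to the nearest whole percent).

8 positions differ (1, 2, 3, 6, 7, 8, 9, 12), so 4 of 12 match: 4/12 = 33.33%.

33%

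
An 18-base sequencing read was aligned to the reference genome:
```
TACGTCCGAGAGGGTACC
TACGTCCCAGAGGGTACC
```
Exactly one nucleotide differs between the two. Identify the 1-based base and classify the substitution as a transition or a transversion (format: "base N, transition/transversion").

Base 8 changes G→C. G is a purine and C is a pyrimidine, so this is a transversion.

base 8, transversion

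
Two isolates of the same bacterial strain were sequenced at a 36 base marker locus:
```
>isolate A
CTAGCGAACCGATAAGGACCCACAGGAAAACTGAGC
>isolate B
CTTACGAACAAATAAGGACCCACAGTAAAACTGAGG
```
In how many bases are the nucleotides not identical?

6

Mismatches (1-based): base 3: A→T; base 4: G→A; base 10: C→A; base 11: G→A; base 26: G→T; base 36: C→G.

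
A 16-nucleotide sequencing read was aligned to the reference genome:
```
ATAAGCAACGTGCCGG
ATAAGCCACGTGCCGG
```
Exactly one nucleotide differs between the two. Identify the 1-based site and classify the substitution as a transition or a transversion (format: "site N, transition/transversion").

site 7, transversion

Site 7 changes A→C. A is a purine and C is a pyrimidine, so this is a transversion.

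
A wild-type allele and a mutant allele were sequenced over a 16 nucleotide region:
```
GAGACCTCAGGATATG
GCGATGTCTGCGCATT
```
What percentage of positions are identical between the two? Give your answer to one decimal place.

Mismatches at positions 2, 5, 6, 9, 11, 12, 13, 16 (1-based): 8 of 16.
Identical positions: 8/16 = 50% → 50.0%.

50.0%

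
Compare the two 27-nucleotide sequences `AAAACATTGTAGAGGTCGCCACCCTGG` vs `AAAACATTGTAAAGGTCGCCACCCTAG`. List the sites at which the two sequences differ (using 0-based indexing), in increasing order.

Differences at site 11 (G→A), site 25 (G→A).

11, 25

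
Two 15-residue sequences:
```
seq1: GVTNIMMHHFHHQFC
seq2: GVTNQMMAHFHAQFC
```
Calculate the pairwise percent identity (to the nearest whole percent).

80%

3 positions differ (5, 8, 12), so 12 of 15 match: 12/15 = 80%.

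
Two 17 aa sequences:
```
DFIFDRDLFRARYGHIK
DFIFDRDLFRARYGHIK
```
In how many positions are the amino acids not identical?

0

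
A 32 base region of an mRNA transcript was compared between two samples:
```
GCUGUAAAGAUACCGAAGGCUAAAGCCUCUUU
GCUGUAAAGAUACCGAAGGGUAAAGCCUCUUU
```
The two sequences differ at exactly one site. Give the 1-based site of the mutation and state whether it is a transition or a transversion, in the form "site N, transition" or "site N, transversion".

site 20, transversion

The sequences differ only at site 20: C→G (pyrimidine→purine), a transversion.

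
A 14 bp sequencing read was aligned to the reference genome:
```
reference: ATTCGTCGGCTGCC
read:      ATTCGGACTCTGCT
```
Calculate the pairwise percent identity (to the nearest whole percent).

5 positions differ (6, 7, 8, 9, 14), so 9 of 14 match: 9/14 = 64.29%.

64%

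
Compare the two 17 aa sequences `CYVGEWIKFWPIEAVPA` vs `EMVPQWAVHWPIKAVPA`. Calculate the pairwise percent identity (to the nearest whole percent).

Mismatches at positions 1, 2, 4, 5, 7, 8, 9, 13 (1-based): 8 of 17.
Identical positions: 9/17 = 52.94% → 53%.

53%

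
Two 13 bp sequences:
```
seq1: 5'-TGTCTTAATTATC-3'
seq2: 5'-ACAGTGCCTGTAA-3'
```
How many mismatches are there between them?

Comparing position by position, 11 sites differ: 1 (T/A), 2 (G/C), 3 (T/A), 4 (C/G), 6 (T/G), 7 (A/C), 8 (A/C), 10 (T/G), 11 (A/T), 12 (T/A), 13 (C/A).

11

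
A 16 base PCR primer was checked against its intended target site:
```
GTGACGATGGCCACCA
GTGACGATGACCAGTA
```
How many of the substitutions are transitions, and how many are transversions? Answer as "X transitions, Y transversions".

2 transitions, 1 transversion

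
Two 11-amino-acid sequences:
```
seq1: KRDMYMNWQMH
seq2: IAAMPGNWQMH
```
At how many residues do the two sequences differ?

The sequences differ at residues 1, 2, 3, 5, 6 (1-based) — 5 in total.

5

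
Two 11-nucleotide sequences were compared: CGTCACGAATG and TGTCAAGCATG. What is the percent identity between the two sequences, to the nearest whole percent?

73%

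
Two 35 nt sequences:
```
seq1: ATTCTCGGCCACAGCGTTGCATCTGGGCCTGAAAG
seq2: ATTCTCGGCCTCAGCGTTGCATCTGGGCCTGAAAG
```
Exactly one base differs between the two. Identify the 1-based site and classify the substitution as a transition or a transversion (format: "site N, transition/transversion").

site 11, transversion

Site 11 changes A→T. A is a purine and T is a pyrimidine, so this is a transversion.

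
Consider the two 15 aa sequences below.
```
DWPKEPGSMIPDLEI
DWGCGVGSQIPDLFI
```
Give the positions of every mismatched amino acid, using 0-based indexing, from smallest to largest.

Differences at position 2 (P→G), position 3 (K→C), position 4 (E→G), position 5 (P→V), position 8 (M→Q), position 13 (E→F).

2, 3, 4, 5, 8, 13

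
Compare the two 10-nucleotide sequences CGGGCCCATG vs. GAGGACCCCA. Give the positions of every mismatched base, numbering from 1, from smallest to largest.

1, 2, 5, 8, 9, 10

Differences at position 1 (C→G), position 2 (G→A), position 5 (C→A), position 8 (A→C), position 9 (T→C), position 10 (G→A).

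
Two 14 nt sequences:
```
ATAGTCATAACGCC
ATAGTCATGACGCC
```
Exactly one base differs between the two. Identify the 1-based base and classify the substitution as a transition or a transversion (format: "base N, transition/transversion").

base 9, transition

Base 9 changes A→G. A is a purine and G is a purine, so this is a transition.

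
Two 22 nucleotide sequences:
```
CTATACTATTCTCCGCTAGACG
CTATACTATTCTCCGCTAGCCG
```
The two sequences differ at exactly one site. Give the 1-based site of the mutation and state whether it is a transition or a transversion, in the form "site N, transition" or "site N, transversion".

The sequences differ only at site 20: A→C (purine→pyrimidine), a transversion.

site 20, transversion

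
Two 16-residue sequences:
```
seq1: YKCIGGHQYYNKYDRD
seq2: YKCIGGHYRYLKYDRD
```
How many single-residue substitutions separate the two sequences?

Mismatches (1-based): residue 8: Q→Y; residue 9: Y→R; residue 11: N→L.

3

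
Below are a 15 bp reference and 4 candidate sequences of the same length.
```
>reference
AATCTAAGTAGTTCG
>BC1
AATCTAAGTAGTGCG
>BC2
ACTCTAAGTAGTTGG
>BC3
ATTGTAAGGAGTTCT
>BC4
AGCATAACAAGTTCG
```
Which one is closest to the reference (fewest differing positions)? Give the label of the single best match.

BC1

BC1 differs at 1 position; BC2 differs at 2 positions; BC3 differs at 4 positions; BC4 differs at 5 positions. The closest is BC1.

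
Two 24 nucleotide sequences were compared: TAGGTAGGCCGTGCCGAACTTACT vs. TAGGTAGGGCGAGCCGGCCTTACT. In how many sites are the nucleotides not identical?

4

Comparing position by position, 4 sites differ: 9 (C/G), 12 (T/A), 17 (A/G), 18 (A/C).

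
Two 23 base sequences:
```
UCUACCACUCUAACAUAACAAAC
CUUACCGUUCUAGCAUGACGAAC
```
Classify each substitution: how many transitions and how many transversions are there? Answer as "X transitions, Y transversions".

Mismatches (1-based):
base 1: U→C (pyrimidine→pyrimidine, transition)
base 2: C→U (pyrimidine→pyrimidine, transition)
base 7: A→G (purine→purine, transition)
base 8: C→U (pyrimidine→pyrimidine, transition)
base 13: A→G (purine→purine, transition)
base 17: A→G (purine→purine, transition)
base 20: A→G (purine→purine, transition)

7 transitions, 0 transversions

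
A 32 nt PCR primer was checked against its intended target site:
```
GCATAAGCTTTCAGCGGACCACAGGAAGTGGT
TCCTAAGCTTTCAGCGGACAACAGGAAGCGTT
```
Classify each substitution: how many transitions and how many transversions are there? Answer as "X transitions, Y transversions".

Mismatches (1-based):
site 1: G→T (purine→pyrimidine, transversion)
site 3: A→C (purine→pyrimidine, transversion)
site 20: C→A (pyrimidine→purine, transversion)
site 29: T→C (pyrimidine→pyrimidine, transition)
site 31: G→T (purine→pyrimidine, transversion)

1 transition, 4 transversions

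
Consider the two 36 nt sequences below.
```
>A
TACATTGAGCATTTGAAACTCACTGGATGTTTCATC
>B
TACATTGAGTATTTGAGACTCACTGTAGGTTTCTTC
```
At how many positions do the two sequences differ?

Mismatches (1-based): position 10: C→T; position 17: A→G; position 26: G→T; position 28: T→G; position 34: A→T.

5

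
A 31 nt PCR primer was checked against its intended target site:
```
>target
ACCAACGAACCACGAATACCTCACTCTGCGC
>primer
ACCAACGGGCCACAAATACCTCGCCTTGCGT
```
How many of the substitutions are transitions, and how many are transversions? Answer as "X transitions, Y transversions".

7 transitions, 0 transversions

Transitions (purine↔purine or pyrimidine↔pyrimidine): 8 A→G, 9 A→G, 14 G→A, 23 A→G, 25 T→C, 26 C→T, 31 C→T.
Transversions (purine↔pyrimidine): none.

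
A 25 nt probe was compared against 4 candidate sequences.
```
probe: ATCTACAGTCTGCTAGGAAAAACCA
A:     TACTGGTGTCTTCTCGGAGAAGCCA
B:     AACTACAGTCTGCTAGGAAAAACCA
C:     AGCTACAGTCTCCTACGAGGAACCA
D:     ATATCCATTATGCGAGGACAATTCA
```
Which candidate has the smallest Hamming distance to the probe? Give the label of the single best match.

A differs at 9 bases; B differs at 1 base; C differs at 5 bases; D differs at 8 bases. The closest is B.

B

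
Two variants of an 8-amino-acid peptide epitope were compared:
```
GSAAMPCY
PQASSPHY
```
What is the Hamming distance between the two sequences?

5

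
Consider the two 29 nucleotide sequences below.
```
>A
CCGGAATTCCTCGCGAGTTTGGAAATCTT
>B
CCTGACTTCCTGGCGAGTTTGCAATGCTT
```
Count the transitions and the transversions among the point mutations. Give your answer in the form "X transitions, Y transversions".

Mismatches (1-based):
base 3: G→T (purine→pyrimidine, transversion)
base 6: A→C (purine→pyrimidine, transversion)
base 12: C→G (pyrimidine→purine, transversion)
base 22: G→C (purine→pyrimidine, transversion)
base 25: A→T (purine→pyrimidine, transversion)
base 26: T→G (pyrimidine→purine, transversion)

0 transitions, 6 transversions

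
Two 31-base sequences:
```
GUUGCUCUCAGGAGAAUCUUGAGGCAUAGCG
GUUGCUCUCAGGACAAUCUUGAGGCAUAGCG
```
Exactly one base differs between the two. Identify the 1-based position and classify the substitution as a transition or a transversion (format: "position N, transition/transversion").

position 14, transversion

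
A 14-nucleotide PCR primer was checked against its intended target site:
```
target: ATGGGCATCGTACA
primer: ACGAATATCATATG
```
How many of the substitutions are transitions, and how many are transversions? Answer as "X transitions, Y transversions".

Mismatches (1-based):
position 2: T→C (pyrimidine→pyrimidine, transition)
position 4: G→A (purine→purine, transition)
position 5: G→A (purine→purine, transition)
position 6: C→T (pyrimidine→pyrimidine, transition)
position 10: G→A (purine→purine, transition)
position 13: C→T (pyrimidine→pyrimidine, transition)
position 14: A→G (purine→purine, transition)

7 transitions, 0 transversions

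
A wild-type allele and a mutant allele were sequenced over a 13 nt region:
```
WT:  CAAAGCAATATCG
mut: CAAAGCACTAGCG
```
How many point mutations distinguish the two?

2

The sequences differ at positions 8, 11 (1-based) — 2 in total.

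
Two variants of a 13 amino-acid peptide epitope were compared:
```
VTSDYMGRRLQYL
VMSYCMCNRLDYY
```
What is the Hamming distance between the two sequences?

Comparing position by position, 7 positions differ: 2 (T/M), 4 (D/Y), 5 (Y/C), 7 (G/C), 8 (R/N), 11 (Q/D), 13 (L/Y).

7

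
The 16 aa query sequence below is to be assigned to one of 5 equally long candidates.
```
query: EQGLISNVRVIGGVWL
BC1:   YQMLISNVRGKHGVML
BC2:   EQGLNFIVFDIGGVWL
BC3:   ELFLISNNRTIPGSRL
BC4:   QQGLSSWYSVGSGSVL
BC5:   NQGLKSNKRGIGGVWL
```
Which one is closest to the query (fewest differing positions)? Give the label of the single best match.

BC1 differs at 6 positions; BC2 differs at 5 positions; BC3 differs at 7 positions; BC4 differs at 9 positions; BC5 differs at 4 positions. The closest is BC5.

BC5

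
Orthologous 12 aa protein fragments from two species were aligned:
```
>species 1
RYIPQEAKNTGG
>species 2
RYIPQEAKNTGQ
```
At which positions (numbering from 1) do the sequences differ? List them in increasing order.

Differences at position 12 (G→Q).

12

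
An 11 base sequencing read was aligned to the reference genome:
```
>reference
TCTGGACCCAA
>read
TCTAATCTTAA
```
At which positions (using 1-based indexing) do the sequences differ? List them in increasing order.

Differences at position 4 (G→A), position 5 (G→A), position 6 (A→T), position 8 (C→T), position 9 (C→T).

4, 5, 6, 8, 9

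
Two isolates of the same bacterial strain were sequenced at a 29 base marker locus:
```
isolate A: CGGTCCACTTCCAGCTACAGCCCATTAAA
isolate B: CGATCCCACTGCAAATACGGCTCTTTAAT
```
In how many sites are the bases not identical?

The sequences differ at sites 3, 7, 8, 9, 11, 14, 15, 19, 22, 24, 29 (1-based) — 11 in total.

11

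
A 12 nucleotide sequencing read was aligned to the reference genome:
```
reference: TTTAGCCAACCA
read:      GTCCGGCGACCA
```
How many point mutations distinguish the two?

5

The sequences differ at sites 1, 3, 4, 6, 8 (1-based) — 5 in total.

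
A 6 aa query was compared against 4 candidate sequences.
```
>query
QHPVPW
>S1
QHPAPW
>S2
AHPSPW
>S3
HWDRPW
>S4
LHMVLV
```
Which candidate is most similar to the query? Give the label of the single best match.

S1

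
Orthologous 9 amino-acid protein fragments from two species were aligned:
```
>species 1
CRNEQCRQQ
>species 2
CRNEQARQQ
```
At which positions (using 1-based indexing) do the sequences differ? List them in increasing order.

6

Differences at position 6 (C→A).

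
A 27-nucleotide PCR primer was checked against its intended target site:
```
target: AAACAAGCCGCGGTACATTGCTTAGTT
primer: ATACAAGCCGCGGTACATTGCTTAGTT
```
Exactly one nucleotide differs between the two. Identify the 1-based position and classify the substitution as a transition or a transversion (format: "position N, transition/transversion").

position 2, transversion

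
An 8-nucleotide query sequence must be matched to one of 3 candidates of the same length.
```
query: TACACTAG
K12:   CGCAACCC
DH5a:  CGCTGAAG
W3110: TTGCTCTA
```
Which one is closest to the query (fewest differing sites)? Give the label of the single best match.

DH5a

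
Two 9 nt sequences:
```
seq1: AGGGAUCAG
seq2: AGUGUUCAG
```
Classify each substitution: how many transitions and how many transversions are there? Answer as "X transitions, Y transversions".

0 transitions, 2 transversions

Transitions (purine↔purine or pyrimidine↔pyrimidine): none.
Transversions (purine↔pyrimidine): 3 G→U, 5 A→U.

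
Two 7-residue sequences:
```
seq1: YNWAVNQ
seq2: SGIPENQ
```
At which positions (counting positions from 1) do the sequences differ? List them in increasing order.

1, 2, 3, 4, 5

Scanning 1-based: 1: Y/S; 2: N/G; 3: W/I; 4: A/P; 5: V/E.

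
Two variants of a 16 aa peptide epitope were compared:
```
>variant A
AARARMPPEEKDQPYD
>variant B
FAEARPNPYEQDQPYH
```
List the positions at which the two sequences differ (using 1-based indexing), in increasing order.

1, 3, 6, 7, 9, 11, 16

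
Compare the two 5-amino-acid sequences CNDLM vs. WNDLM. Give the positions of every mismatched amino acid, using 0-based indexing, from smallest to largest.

0

Differences at position 0 (C→W).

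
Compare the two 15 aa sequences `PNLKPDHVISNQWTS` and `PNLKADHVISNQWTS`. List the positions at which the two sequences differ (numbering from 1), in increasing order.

5

Scanning 1-based: 5: P/A.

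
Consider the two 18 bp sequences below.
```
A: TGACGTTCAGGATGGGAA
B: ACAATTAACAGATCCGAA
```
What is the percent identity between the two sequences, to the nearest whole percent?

10 positions differ (1, 2, 4, 5, 7, 8, 9, 10, 14, 15), so 8 of 18 match: 8/18 = 44.44%.

44%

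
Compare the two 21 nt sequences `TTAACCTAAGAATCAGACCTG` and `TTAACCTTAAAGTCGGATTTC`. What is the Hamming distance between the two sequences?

7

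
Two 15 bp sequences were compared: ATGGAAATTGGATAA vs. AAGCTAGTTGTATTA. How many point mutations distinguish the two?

6

Mismatches (1-based): site 2: T→A; site 4: G→C; site 5: A→T; site 7: A→G; site 11: G→T; site 14: A→T.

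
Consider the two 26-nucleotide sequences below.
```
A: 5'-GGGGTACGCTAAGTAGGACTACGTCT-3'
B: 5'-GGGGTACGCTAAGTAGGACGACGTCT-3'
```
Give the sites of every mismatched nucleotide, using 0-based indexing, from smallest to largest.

Differences at site 19 (T→G).

19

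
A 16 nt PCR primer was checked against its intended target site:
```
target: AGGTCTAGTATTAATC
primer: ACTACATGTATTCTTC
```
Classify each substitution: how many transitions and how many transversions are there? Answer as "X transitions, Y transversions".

Transitions (purine↔purine or pyrimidine↔pyrimidine): none.
Transversions (purine↔pyrimidine): 2 G→C, 3 G→T, 4 T→A, 6 T→A, 7 A→T, 13 A→C, 14 A→T.

0 transitions, 7 transversions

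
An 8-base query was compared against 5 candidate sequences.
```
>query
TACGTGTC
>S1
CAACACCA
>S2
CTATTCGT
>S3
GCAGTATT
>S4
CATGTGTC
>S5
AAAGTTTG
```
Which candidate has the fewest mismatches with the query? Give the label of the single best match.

S4

S1 differs at 7 sites; S2 differs at 7 sites; S3 differs at 5 sites; S4 differs at 2 sites; S5 differs at 4 sites. The closest is S4.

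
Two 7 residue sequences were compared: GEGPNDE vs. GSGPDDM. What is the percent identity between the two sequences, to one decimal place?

Mismatches at positions 2, 5, 7 (1-based): 3 of 7.
Identical positions: 4/7 = 57.14% → 57.1%.

57.1%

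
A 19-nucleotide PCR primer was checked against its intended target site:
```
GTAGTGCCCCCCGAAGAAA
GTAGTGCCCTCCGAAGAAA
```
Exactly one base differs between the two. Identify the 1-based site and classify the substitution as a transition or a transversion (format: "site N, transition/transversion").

Site 10 changes C→T. C is a pyrimidine and T is a pyrimidine, so this is a transition.

site 10, transition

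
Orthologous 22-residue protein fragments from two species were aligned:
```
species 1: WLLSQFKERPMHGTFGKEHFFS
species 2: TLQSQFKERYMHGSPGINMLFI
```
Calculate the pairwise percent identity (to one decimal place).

54.5%

Mismatches at positions 1, 3, 10, 14, 15, 17, 18, 19, 20, 22 (1-based): 10 of 22.
Identical positions: 12/22 = 54.55% → 54.5%.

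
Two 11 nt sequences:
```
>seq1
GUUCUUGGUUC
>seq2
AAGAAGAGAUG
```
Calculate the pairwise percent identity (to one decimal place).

Mismatches at positions 1, 2, 3, 4, 5, 6, 7, 9, 11 (1-based): 9 of 11.
Identical positions: 2/11 = 18.18% → 18.2%.

18.2%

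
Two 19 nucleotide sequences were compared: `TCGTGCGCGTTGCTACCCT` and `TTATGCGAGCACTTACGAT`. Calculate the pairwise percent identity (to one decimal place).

9 positions differ (2, 3, 8, 10, 11, 12, 13, 17, 18), so 10 of 19 match: 10/19 = 52.63%.

52.6%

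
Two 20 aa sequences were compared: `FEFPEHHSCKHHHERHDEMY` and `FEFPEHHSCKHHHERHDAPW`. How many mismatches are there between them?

3

Comparing position by position, 3 residues differ: 18 (E/A), 19 (M/P), 20 (Y/W).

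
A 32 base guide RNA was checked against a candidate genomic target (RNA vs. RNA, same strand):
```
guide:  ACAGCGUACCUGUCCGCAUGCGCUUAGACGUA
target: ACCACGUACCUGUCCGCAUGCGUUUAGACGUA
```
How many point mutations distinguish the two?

Mismatches (1-based): position 3: A→C; position 4: G→A; position 23: C→U.

3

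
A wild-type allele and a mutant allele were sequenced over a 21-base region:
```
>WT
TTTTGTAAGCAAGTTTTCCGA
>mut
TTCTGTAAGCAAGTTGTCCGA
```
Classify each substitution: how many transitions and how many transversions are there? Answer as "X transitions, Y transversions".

1 transition, 1 transversion

Transitions (purine↔purine or pyrimidine↔pyrimidine): 3 T→C.
Transversions (purine↔pyrimidine): 16 T→G.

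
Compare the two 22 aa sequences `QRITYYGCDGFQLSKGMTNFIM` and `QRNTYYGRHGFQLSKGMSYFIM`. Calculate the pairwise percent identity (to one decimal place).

Mismatches at positions 3, 8, 9, 18, 19 (1-based): 5 of 22.
Identical positions: 17/22 = 77.27% → 77.3%.

77.3%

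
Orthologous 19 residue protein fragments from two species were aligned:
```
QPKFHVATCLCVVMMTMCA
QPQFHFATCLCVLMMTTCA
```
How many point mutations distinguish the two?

4

Comparing position by position, 4 residues differ: 3 (K/Q), 6 (V/F), 13 (V/L), 17 (M/T).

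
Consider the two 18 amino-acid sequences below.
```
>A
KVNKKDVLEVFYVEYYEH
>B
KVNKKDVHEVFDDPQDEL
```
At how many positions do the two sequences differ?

7

Comparing position by position, 7 positions differ: 8 (L/H), 12 (Y/D), 13 (V/D), 14 (E/P), 15 (Y/Q), 16 (Y/D), 18 (H/L).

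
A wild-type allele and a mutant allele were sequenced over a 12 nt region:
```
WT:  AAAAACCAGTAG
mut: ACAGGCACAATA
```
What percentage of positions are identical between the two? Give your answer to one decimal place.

25.0%

Mismatches at positions 2, 4, 5, 7, 8, 9, 10, 11, 12 (1-based): 9 of 12.
Identical positions: 3/12 = 25% → 25.0%.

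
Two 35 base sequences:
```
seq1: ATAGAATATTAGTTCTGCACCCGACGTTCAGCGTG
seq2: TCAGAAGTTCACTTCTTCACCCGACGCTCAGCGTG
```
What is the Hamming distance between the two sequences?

8

Comparing position by position, 8 sites differ: 1 (A/T), 2 (T/C), 7 (T/G), 8 (A/T), 10 (T/C), 12 (G/C), 17 (G/T), 27 (T/C).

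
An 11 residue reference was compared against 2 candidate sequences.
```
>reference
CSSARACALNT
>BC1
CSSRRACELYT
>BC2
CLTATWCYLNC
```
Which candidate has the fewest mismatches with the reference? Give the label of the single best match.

Hamming distances to reference — BC1: 3; BC2: 6.
Smallest is BC1 with 3 mismatches.

BC1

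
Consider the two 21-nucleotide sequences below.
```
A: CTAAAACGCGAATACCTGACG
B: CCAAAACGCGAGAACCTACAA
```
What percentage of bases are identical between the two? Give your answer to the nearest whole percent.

7 positions differ (2, 12, 13, 18, 19, 20, 21), so 14 of 21 match: 14/21 = 66.67%.

67%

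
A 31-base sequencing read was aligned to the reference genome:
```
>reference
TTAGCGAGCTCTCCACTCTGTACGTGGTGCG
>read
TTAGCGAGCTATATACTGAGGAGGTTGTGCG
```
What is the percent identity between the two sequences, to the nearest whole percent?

74%

8 positions differ (11, 13, 14, 18, 19, 21, 23, 26), so 23 of 31 match: 23/31 = 74.19%.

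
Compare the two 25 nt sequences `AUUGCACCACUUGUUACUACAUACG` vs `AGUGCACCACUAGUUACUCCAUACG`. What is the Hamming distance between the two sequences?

Mismatches (1-based): site 2: U→G; site 12: U→A; site 19: A→C.

3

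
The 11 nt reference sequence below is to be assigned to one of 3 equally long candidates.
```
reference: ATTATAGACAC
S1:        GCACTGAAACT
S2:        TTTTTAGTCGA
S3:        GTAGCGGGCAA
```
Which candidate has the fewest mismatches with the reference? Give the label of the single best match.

S2

S1 differs at 9 sites; S2 differs at 5 sites; S3 differs at 7 sites. The closest is S2.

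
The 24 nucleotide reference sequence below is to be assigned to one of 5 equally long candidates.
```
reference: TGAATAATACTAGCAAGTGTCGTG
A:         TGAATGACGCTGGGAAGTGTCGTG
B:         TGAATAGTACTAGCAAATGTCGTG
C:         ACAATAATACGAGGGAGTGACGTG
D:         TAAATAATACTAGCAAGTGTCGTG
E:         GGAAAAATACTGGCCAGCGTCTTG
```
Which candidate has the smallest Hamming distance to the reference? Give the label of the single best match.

Hamming distances to reference — A: 5; B: 2; C: 6; D: 1; E: 6.
Smallest is D with 1 mismatch.

D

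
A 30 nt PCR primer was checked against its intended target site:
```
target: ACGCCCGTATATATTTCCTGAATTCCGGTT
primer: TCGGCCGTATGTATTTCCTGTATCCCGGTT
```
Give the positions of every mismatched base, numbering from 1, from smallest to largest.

Scanning 1-based: 1: A/T; 4: C/G; 11: A/G; 21: A/T; 24: T/C.

1, 4, 11, 21, 24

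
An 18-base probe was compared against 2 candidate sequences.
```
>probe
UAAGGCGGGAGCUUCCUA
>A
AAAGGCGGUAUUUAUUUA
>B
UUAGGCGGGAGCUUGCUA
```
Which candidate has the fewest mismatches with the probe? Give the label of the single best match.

Hamming distances to probe — A: 7; B: 2.
Smallest is B with 2 mismatches.

B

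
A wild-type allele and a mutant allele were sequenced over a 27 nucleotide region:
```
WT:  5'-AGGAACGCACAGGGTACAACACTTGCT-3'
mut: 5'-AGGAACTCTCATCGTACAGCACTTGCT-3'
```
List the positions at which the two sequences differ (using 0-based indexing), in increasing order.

6, 8, 11, 12, 18

Differences at position 6 (G→T), position 8 (A→T), position 11 (G→T), position 12 (G→C), position 18 (A→G).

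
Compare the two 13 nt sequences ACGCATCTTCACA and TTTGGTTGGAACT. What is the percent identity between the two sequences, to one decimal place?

10 positions differ (1, 2, 3, 4, 5, 7, 8, 9, 10, 13), so 3 of 13 match: 3/13 = 23.08%.

23.1%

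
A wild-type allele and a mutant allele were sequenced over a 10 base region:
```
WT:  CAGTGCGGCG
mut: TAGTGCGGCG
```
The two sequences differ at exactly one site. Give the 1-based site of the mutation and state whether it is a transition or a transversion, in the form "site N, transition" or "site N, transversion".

site 1, transition

The sequences differ only at site 1: C→T (pyrimidine→pyrimidine), a transition.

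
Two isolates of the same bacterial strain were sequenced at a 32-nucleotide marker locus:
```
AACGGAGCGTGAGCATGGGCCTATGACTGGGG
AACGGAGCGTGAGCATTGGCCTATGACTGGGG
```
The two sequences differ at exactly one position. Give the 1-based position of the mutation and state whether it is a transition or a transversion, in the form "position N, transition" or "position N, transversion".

Position 17 changes G→T. G is a purine and T is a pyrimidine, so this is a transversion.

position 17, transversion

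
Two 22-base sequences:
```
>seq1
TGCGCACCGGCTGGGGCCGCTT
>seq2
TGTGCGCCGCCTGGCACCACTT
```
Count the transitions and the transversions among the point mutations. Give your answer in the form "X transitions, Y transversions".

Mismatches (1-based):
position 3: C→T (pyrimidine→pyrimidine, transition)
position 6: A→G (purine→purine, transition)
position 10: G→C (purine→pyrimidine, transversion)
position 15: G→C (purine→pyrimidine, transversion)
position 16: G→A (purine→purine, transition)
position 19: G→A (purine→purine, transition)

4 transitions, 2 transversions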